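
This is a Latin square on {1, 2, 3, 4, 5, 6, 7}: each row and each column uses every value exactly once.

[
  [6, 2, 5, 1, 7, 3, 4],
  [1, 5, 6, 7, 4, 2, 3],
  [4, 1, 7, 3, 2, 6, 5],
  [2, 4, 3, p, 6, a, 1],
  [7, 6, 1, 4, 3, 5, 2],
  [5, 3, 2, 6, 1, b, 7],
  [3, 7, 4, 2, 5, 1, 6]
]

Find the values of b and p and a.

Cell (4,4): column 4 already has {1, 2, 3, 4, 6, 7} → 5.
Cell (4,6): row 4 already has {1, 2, 3, 4, 5, 6} → 7.
For row 6, column 6: row 6 already has {1, 2, 3, 5, 6, 7}; that leaves 4.

b = 4, p = 5, a = 7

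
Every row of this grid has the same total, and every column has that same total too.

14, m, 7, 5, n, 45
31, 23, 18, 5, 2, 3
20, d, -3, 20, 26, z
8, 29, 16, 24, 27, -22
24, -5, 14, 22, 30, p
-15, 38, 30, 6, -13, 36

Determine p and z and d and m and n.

Rows 2 and 4 both sum to 82, so that's the common total.
Column 5 has 2 + 26 + 27 + 30 − 13 = 72; the blank must be 82 − 72 = 10.
Row 1 has 14 + 7 + 5 + 10 + 45 = 81; the blank must be 82 − 81 = 1.
Column 2 has 1 + 23 + 29 − 5 + 38 = 86; the blank must be 82 − 86 = -4.
Row 5 has 24 − 5 + 14 + 22 + 30 = 85; the blank must be 82 − 85 = -3.
Row 3 has 20 − 4 − 3 + 20 + 26 = 59; the blank must be 82 − 59 = 23.

p = -3, z = 23, d = -4, m = 1, n = 10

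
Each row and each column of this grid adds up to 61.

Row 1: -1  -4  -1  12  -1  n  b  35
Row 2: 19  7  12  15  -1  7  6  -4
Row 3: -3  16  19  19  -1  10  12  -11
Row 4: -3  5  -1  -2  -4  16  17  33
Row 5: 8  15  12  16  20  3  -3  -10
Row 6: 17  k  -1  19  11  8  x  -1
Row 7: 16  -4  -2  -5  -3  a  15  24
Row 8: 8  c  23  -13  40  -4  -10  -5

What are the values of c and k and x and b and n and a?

Row 8 has 8 + 23 − 13 + 40 − 4 − 10 − 5 = 39; the blank must be 61 − 39 = 22.
Row 7 has 16 − 4 − 2 − 5 − 3 + 15 + 24 = 41; the blank must be 61 − 41 = 20.
Column 2 has -4 + 7 + 16 + 5 + 15 − 4 + 22 = 57; the blank must be 61 − 57 = 4.
Row 6 has 17 + 4 − 1 + 19 + 11 + 8 − 1 = 57; the blank must be 61 − 57 = 4.
Column 7 has 6 + 12 + 17 − 3 + 4 + 15 − 10 = 41; the blank must be 61 − 41 = 20.
Row 1 has -1 − 4 − 1 + 12 − 1 + 20 + 35 = 60; the blank must be 61 − 60 = 1.

c = 22, k = 4, x = 4, b = 20, n = 1, a = 20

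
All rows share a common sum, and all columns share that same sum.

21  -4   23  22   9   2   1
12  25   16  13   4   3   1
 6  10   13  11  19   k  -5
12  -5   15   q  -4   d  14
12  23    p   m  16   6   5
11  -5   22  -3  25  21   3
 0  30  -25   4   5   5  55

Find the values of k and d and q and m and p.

k = 20, d = 17, q = 25, m = 2, p = 10

Rows 1 and 2 both sum to 74, so that's the common total.
Column 3 has 23 + 16 + 13 + 15 + 22 − 25 = 64; the blank must be 74 − 64 = 10.
Row 5 has 12 + 23 + 10 + 16 + 6 + 5 = 72; the blank must be 74 − 72 = 2.
Column 4 has 22 + 13 + 11 + 2 − 3 + 4 = 49; the blank must be 74 − 49 = 25.
Row 3 has 6 + 10 + 13 + 11 + 19 − 5 = 54; the blank must be 74 − 54 = 20.
Row 4 has 12 − 5 + 15 + 25 − 4 + 14 = 57; the blank must be 74 − 57 = 17.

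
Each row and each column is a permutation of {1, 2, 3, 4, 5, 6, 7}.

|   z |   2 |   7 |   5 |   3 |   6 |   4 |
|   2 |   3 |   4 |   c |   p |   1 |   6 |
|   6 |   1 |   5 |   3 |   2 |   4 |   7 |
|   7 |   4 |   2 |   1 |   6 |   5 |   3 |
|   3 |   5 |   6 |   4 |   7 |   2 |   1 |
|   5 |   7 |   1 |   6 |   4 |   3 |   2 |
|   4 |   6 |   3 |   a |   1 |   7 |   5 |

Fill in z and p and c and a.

For row 7, column 4: row 7 already has {1, 3, 4, 5, 6, 7}; that leaves 2.
At (row 2, col 4): column 4 already has {1, 2, 3, 4, 5, 6}, so the value is 7.
For row 2, column 5: row 2 already has {1, 2, 3, 4, 6, 7}; that leaves 5.
For row 1, column 1: row 1 already has {2, 3, 4, 5, 6, 7}; that leaves 1.

z = 1, p = 5, c = 7, a = 2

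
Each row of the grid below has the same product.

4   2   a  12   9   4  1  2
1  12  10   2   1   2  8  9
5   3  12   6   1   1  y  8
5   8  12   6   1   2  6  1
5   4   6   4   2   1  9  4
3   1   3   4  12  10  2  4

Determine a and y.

Rows 2 and 5 each multiply to 34560, so every row has product 34560.
Row 1: 4×2×12×9×4×1×2 = 6912, so the missing entry is 34560 ÷ 6912 = 5.
Row 3: 5×3×12×6×1×1×8 = 8640, so the missing entry is 34560 ÷ 8640 = 4.

a = 5, y = 4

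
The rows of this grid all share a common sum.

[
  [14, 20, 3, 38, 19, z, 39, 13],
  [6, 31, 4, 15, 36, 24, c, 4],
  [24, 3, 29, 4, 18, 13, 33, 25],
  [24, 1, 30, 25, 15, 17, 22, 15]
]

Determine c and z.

c = 29, z = 3

Rows 3 and 4 both add up to 149, so every row sums to 149.
Row 2: 6 + 31 + 4 + 15 + 36 + 24 + 4 = 120, so the missing entry is 149 − 120 = 29.
Row 1: 14 + 20 + 3 + 38 + 19 + 39 + 13 = 146, so the missing entry is 149 − 146 = 3.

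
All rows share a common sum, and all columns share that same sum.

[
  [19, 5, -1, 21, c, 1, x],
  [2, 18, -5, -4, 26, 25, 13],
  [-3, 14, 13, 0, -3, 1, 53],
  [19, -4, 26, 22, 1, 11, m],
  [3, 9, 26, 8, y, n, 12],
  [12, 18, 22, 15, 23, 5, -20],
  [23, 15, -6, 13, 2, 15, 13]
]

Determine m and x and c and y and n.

m = 0, x = 4, c = 26, y = 0, n = 17

Rows 2 and 3 both sum to 75, so that's the common total.
The known cells in column 6 total 58, leaving 75 − 58 = 17 for the blank.
The known cells in row 5 total 75, leaving 75 − 75 = 0 for the blank.
The known cells in column 5 total 49, leaving 75 − 49 = 26 for the blank.
The known cells in row 1 total 71, leaving 75 − 71 = 4 for the blank.
The known cells in row 4 total 75, leaving 75 − 75 = 0 for the blank.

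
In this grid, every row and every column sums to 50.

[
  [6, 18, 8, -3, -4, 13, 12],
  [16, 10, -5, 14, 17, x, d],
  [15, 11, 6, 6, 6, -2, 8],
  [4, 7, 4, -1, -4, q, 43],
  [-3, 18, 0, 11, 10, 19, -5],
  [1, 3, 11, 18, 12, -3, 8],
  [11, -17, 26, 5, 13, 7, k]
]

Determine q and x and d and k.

q = -3, x = 19, d = -21, k = 5

Row 7 has 11 − 17 + 26 + 5 + 13 + 7 = 45; the blank must be 50 − 45 = 5.
Column 7 has 12 + 8 + 43 − 5 + 8 + 5 = 71; the blank must be 50 − 71 = -21.
Row 4 has 4 + 7 + 4 − 1 − 4 + 43 = 53; the blank must be 50 − 53 = -3.
Row 2 has 16 + 10 − 5 + 14 + 17 − 21 = 31; the blank must be 50 − 31 = 19.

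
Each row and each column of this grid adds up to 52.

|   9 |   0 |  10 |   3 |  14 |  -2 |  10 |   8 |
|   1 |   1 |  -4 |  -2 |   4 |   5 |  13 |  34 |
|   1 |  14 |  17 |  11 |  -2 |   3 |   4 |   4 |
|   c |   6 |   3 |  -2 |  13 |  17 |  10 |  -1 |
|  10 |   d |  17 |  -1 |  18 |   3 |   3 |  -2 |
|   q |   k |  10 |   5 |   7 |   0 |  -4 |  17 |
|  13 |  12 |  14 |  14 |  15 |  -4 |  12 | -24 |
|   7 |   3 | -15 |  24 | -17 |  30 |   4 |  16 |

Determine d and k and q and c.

Row 5 has 10 + 17 − 1 + 18 + 3 + 3 − 2 = 48; the blank must be 52 − 48 = 4.
Column 2 has 0 + 1 + 14 + 6 + 4 + 12 + 3 = 40; the blank must be 52 − 40 = 12.
Row 6 has 12 + 10 + 5 + 7 + 0 − 4 + 17 = 47; the blank must be 52 − 47 = 5.
Row 4 has 6 + 3 − 2 + 13 + 17 + 10 − 1 = 46; the blank must be 52 − 46 = 6.

d = 4, k = 12, q = 5, c = 6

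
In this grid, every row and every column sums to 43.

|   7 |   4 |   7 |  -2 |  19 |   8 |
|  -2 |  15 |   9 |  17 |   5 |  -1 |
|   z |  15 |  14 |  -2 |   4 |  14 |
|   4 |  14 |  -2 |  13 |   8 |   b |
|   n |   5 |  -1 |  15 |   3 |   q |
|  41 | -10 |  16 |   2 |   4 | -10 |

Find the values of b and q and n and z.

b = 6, q = 26, n = -5, z = -2

Row 3 has 15 + 14 − 2 + 4 + 14 = 45; the blank must be 43 − 45 = -2.
Column 1 has 7 − 2 − 2 + 4 + 41 = 48; the blank must be 43 − 48 = -5.
Row 5 has -5 + 5 − 1 + 15 + 3 = 17; the blank must be 43 − 17 = 26.
Row 4 has 4 + 14 − 2 + 13 + 8 = 37; the blank must be 43 − 37 = 6.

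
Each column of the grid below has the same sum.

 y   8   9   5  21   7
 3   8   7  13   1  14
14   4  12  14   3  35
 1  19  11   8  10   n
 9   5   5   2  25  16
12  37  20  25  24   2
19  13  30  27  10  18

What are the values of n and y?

The complete columns each total 94.
Column 6 is missing 94 − 92 = 2 (since 7 + 14 + 35 + 16 + 2 + 18 = 92).
Column 1 is missing 94 − 58 = 36 (since 3 + 14 + 1 + 9 + 12 + 19 = 58).

n = 2, y = 36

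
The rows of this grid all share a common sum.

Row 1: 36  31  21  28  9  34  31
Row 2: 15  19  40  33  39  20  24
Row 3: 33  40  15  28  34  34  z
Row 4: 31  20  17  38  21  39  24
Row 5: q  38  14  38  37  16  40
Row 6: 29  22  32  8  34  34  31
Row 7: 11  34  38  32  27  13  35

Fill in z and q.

Rows 4 and 7 both add up to 190, so every row sums to 190.
Row 3: 33 + 40 + 15 + 28 + 34 + 34 = 184, so the missing entry is 190 − 184 = 6.
Row 5: 38 + 14 + 38 + 37 + 16 + 40 = 183, so the missing entry is 190 − 183 = 7.

z = 6, q = 7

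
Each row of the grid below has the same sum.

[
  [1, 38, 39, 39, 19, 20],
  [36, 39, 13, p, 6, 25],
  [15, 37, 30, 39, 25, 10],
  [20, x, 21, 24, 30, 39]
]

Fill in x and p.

Rows 1 and 3 both add up to 156, so every row sums to 156.
Row 4: 20 + 21 + 24 + 30 + 39 = 134, so the missing entry is 156 − 134 = 22.
Row 2: 36 + 39 + 13 + 6 + 25 = 119, so the missing entry is 156 − 119 = 37.

x = 22, p = 37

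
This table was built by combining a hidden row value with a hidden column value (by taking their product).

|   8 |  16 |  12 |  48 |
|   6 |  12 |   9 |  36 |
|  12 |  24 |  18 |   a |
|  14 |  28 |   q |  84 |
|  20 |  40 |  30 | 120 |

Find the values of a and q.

a = 72, q = 21

Each row is a constant multiple of every other row — this is a multiplication table with the headers hidden.
Row 3 is 24/16 = 3/2 times row 1, so its entry in column 4 is 48 × 3/2 = 72.
Row 4 is 28/16 = 7/4 times row 1, so its entry in column 3 is 12 × 7/4 = 21.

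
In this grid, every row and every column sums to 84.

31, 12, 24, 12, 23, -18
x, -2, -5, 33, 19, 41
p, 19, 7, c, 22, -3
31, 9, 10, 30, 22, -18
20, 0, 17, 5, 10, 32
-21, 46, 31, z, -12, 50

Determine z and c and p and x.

Row 6 has -21 + 46 + 31 − 12 + 50 = 94; the blank must be 84 − 94 = -10.
Row 2 has -2 − 5 + 33 + 19 + 41 = 86; the blank must be 84 − 86 = -2.
Column 4 has 12 + 33 + 30 + 5 − 10 = 70; the blank must be 84 − 70 = 14.
Row 3 has 19 + 7 + 14 + 22 − 3 = 59; the blank must be 84 − 59 = 25.

z = -10, c = 14, p = 25, x = -2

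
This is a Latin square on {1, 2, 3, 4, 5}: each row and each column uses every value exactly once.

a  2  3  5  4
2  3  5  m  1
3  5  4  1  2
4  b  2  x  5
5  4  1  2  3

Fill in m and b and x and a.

m = 4, b = 1, x = 3, a = 1

Cell (4,2): column 2 already has {2, 3, 4, 5} → 1.
Cell (4,4): row 4 already has {1, 2, 4, 5} → 3.
Cell (2,4): row 2 already has {1, 2, 3, 5} → 4.
For row 1, column 1: row 1 already has {2, 3, 4, 5}; that leaves 1.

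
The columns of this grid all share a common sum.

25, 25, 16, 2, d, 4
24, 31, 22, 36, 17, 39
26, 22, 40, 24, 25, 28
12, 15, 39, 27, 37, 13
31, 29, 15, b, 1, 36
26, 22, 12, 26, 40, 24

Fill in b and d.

b = 29, d = 24

Column 2 sums to 144 and so does column 6; that's the common total.
In column 4 the known cells total 115, leaving 144 − 115 = 29.
In column 5 the known cells total 120, leaving 144 − 120 = 24.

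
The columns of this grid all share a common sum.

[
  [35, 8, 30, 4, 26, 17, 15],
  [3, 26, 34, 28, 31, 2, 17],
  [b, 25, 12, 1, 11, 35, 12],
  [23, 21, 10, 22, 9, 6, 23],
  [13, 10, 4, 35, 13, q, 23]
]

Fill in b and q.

b = 16, q = 30

Column 3 sums to 90 and so does column 4; that's the common total.
In column 1 the known cells total 74, leaving 90 − 74 = 16.
In column 6 the known cells total 60, leaving 90 − 60 = 30.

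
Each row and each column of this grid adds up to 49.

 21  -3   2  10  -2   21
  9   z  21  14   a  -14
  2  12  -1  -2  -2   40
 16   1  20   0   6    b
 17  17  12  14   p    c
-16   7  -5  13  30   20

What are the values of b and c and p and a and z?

b = 6, c = -24, p = 13, a = 4, z = 15

Column 2: -3 + 12 + 1 + 17 + 7 = 34, so its missing entry is 49 − 34 = 15.
Row 2: 9 + 15 + 21 + 14 − 14 = 45, so its missing entry is 49 − 45 = 4.
Column 5: -2 + 4 − 2 + 6 + 30 = 36, so its missing entry is 49 − 36 = 13.
Row 5: 17 + 17 + 12 + 14 + 13 = 73, so its missing entry is 49 − 73 = -24.
Row 4: 16 + 1 + 20 + 0 + 6 = 43, so its missing entry is 49 − 43 = 6.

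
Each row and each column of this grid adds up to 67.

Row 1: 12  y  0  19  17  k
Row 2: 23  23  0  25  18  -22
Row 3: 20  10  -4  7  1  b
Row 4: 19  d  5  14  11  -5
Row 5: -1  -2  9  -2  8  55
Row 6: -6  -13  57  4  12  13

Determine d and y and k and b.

Row 4 has 19 + 5 + 14 + 11 − 5 = 44; the blank must be 67 − 44 = 23.
Row 3 has 20 + 10 − 4 + 7 + 1 = 34; the blank must be 67 − 34 = 33.
Column 6 has -22 + 33 − 5 + 55 + 13 = 74; the blank must be 67 − 74 = -7.
Row 1 has 12 + 0 + 19 + 17 − 7 = 41; the blank must be 67 − 41 = 26.

d = 23, y = 26, k = -7, b = 33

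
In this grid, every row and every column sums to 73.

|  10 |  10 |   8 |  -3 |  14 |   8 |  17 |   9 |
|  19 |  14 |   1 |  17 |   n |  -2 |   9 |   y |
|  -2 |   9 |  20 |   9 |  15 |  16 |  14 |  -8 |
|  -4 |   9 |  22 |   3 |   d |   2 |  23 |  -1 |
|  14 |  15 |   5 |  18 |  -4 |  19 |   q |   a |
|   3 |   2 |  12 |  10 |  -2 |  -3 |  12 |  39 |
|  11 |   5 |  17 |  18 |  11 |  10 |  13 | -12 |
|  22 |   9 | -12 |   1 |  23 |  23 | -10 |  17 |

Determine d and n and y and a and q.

The known cells in row 4 total 54, leaving 73 − 54 = 19 for the blank.
The known cells in column 7 total 78, leaving 73 − 78 = -5 for the blank.
The known cells in column 5 total 76, leaving 73 − 76 = -3 for the blank.
The known cells in row 2 total 55, leaving 73 − 55 = 18 for the blank.
The known cells in row 5 total 62, leaving 73 − 62 = 11 for the blank.

d = 19, n = -3, y = 18, a = 11, q = -5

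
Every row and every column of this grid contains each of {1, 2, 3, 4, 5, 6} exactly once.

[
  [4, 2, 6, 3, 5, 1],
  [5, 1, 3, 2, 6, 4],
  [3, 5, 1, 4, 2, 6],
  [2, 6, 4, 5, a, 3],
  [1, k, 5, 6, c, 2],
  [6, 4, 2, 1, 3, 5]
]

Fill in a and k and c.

For row 5, column 2: column 2 already has {1, 2, 4, 5, 6}; that leaves 3.
At (row 5, col 5): row 5 already has {1, 2, 3, 5, 6}, so the value is 4.
For row 4, column 5: row 4 already has {2, 3, 4, 5, 6}; that leaves 1.

a = 1, k = 3, c = 4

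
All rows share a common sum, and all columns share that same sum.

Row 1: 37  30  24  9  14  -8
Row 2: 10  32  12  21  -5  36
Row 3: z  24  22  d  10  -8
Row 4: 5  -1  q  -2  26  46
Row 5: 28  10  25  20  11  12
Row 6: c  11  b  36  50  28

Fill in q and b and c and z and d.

q = 32, b = -9, c = -10, z = 36, d = 22

Rows 1 and 2 both sum to 106, so that's the common total.
Column 4: 9 + 21 − 2 + 20 + 36 = 84, so its missing entry is 106 − 84 = 22.
Row 3: 24 + 22 + 22 + 10 − 8 = 70, so its missing entry is 106 − 70 = 36.
Column 1: 37 + 10 + 36 + 5 + 28 = 116, so its missing entry is 106 − 116 = -10.
Row 4: 5 − 1 − 2 + 26 + 46 = 74, so its missing entry is 106 − 74 = 32.
Row 6: -10 + 11 + 36 + 50 + 28 = 115, so its missing entry is 106 − 115 = -9.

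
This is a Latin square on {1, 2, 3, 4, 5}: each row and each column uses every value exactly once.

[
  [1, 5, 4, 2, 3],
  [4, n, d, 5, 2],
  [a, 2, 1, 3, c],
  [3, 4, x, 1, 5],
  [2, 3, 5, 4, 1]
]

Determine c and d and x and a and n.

c = 4, d = 3, x = 2, a = 5, n = 1

At (row 3, col 5): column 5 already has {1, 2, 3, 5}, so the value is 4.
Cell (2,2): column 2 already has {2, 3, 4, 5} → 1.
Cell (2,3): row 2 already has {1, 2, 4, 5} → 3.
Cell (3,1): row 3 already has {1, 2, 3, 4} → 5.
At (row 4, col 3): row 4 already has {1, 3, 4, 5}, so the value is 2.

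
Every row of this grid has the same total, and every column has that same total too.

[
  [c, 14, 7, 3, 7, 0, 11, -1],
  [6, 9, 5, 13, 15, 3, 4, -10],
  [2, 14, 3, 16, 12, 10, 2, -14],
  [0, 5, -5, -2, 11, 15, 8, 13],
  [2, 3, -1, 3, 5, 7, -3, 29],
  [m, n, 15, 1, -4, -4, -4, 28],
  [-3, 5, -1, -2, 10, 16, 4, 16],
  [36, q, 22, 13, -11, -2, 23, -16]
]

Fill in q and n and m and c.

q = -20, n = 15, m = -2, c = 4

Rows 2 and 3 both sum to 45, so that's the common total.
Row 8: 36 + 22 + 13 − 11 − 2 + 23 − 16 = 65, so its missing entry is 45 − 65 = -20.
Column 2: 14 + 9 + 14 + 5 + 3 + 5 − 20 = 30, so its missing entry is 45 − 30 = 15.
Row 6: 15 + 15 + 1 − 4 − 4 − 4 + 28 = 47, so its missing entry is 45 − 47 = -2.
Row 1: 14 + 7 + 3 + 7 + 0 + 11 − 1 = 41, so its missing entry is 45 − 41 = 4.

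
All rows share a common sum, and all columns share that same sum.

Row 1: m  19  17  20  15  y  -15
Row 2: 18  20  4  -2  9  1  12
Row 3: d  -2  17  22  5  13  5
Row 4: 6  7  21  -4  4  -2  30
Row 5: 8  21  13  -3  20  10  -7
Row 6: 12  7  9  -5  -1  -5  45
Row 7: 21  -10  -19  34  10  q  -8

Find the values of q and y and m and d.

Rows 2 and 4 both sum to 62, so that's the common total.
Row 3 has -2 + 17 + 22 + 5 + 13 + 5 = 60; the blank must be 62 − 60 = 2.
Column 1 has 18 + 2 + 6 + 8 + 12 + 21 = 67; the blank must be 62 − 67 = -5.
Row 7 has 21 − 10 − 19 + 34 + 10 − 8 = 28; the blank must be 62 − 28 = 34.
Row 1 has -5 + 19 + 17 + 20 + 15 − 15 = 51; the blank must be 62 − 51 = 11.

q = 34, y = 11, m = -5, d = 2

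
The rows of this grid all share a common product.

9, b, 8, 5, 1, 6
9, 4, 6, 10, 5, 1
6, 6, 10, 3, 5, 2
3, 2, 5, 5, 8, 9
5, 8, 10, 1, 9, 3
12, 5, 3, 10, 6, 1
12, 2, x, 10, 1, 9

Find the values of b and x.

b = 5, x = 5

Rows 2 and 4 each multiply to 10800, so every row has product 10800.
Row 1: 9×8×5×1×6 = 2160, so the missing entry is 10800 ÷ 2160 = 5.
Row 7: 12×2×10×1×9 = 2160, so the missing entry is 10800 ÷ 2160 = 5.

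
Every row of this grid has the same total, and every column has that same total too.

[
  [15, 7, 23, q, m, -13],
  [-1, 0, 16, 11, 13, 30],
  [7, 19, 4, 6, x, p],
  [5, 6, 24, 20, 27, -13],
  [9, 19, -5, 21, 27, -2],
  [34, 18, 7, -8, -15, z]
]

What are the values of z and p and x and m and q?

Rows 2 and 4 both sum to 69, so that's the common total.
Row 6 has 34 + 18 + 7 − 8 − 15 = 36; the blank must be 69 − 36 = 33.
Column 4 has 11 + 6 + 20 + 21 − 8 = 50; the blank must be 69 − 50 = 19.
Row 1 has 15 + 7 + 23 + 19 − 13 = 51; the blank must be 69 − 51 = 18.
Column 5 has 18 + 13 + 27 + 27 − 15 = 70; the blank must be 69 − 70 = -1.
Row 3 has 7 + 19 + 4 + 6 − 1 = 35; the blank must be 69 − 35 = 34.

z = 33, p = 34, x = -1, m = 18, q = 19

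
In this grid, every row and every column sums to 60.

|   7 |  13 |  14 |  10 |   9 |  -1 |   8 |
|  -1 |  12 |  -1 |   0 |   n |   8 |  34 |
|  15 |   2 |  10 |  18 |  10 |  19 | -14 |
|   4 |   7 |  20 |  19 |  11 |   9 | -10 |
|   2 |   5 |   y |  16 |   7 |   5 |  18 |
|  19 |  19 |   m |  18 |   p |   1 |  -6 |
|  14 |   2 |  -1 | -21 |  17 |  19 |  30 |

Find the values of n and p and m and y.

Row 5: 2 + 5 + 16 + 7 + 5 + 18 = 53, so its missing entry is 60 − 53 = 7.
Row 2: -1 + 12 − 1 + 0 + 8 + 34 = 52, so its missing entry is 60 − 52 = 8.
Column 5: 9 + 8 + 10 + 11 + 7 + 17 = 62, so its missing entry is 60 − 62 = -2.
Row 6: 19 + 19 + 18 − 2 + 1 − 6 = 49, so its missing entry is 60 − 49 = 11.

n = 8, p = -2, m = 11, y = 7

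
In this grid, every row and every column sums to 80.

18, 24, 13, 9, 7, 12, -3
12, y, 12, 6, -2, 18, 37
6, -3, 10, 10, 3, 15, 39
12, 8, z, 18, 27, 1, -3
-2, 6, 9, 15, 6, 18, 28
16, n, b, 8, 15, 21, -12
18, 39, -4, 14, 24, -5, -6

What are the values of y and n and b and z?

The known cells in row 2 total 83, leaving 80 − 83 = -3 for the blank.
The known cells in column 2 total 71, leaving 80 − 71 = 9 for the blank.
The known cells in row 4 total 63, leaving 80 − 63 = 17 for the blank.
The known cells in row 6 total 57, leaving 80 − 57 = 23 for the blank.

y = -3, n = 9, b = 23, z = 17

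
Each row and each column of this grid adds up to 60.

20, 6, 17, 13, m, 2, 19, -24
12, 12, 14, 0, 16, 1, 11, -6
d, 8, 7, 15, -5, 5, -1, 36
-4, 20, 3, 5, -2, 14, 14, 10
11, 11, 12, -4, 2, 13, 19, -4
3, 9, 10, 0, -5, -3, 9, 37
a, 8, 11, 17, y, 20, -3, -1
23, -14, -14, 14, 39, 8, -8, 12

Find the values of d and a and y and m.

d = -5, a = 0, y = 8, m = 7

Row 3: 8 + 7 + 15 − 5 + 5 − 1 + 36 = 65, so its missing entry is 60 − 65 = -5.
Row 1: 20 + 6 + 17 + 13 + 2 + 19 − 24 = 53, so its missing entry is 60 − 53 = 7.
Column 5: 7 + 16 − 5 − 2 + 2 − 5 + 39 = 52, so its missing entry is 60 − 52 = 8.
Row 7: 8 + 11 + 17 + 8 + 20 − 3 − 1 = 60, so its missing entry is 60 − 60 = 0.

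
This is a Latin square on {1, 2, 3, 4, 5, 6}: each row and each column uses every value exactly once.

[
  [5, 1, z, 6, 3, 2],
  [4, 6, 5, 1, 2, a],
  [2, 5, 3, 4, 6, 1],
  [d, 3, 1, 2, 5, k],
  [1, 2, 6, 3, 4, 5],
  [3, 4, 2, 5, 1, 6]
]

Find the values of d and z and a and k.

d = 6, z = 4, a = 3, k = 4

Cell (1,3): row 1 already has {1, 2, 3, 5, 6} → 4.
For row 4, column 1: column 1 already has {1, 2, 3, 4, 5}; that leaves 6.
At (row 4, col 6): row 4 already has {1, 2, 3, 5, 6}, so the value is 4.
Cell (2,6): row 2 already has {1, 2, 4, 5, 6} → 3.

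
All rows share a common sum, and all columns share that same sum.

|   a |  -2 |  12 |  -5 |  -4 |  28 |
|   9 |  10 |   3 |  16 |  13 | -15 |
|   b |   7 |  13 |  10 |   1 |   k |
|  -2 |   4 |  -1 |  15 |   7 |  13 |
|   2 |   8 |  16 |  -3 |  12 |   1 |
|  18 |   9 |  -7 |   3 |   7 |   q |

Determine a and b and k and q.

Rows 2 and 4 both sum to 36, so that's the common total.
The known cells in row 6 total 30, leaving 36 − 30 = 6 for the blank.
The known cells in column 6 total 33, leaving 36 − 33 = 3 for the blank.
The known cells in row 3 total 34, leaving 36 − 34 = 2 for the blank.
The known cells in row 1 total 29, leaving 36 − 29 = 7 for the blank.

a = 7, b = 2, k = 3, q = 6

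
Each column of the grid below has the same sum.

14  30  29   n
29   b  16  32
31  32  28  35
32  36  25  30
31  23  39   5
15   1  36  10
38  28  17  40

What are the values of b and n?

b = 40, n = 38

The complete columns each total 190.
Column 2 is missing 190 − 150 = 40 (since 30 + 32 + 36 + 23 + 1 + 28 = 150).
Column 4 is missing 190 − 152 = 38 (since 32 + 35 + 30 + 5 + 10 + 40 = 152).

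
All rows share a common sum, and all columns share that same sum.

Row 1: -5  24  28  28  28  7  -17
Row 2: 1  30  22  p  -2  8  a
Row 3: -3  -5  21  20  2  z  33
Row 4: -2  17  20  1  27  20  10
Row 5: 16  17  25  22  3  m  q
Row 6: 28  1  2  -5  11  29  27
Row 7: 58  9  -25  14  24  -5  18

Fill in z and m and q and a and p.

z = 25, m = 9, q = 1, a = 21, p = 13

Rows 1 and 4 both sum to 93, so that's the common total.
The known cells in row 3 total 68, leaving 93 − 68 = 25 for the blank.
The known cells in column 6 total 84, leaving 93 − 84 = 9 for the blank.
The known cells in row 5 total 92, leaving 93 − 92 = 1 for the blank.
The known cells in column 7 total 72, leaving 93 − 72 = 21 for the blank.
The known cells in row 2 total 80, leaving 93 − 80 = 13 for the blank.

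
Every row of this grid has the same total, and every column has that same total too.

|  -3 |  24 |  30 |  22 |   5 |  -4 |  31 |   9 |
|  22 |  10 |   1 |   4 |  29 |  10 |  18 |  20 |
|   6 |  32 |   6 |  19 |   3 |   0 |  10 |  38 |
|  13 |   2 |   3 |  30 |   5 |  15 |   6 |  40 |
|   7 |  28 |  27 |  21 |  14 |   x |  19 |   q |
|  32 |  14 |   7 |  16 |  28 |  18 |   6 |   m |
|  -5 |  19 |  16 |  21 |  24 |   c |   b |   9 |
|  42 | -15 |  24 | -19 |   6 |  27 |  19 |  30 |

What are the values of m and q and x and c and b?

Rows 1 and 2 both sum to 114, so that's the common total.
The known cells in row 6 total 121, leaving 114 − 121 = -7 for the blank.
The known cells in column 7 total 109, leaving 114 − 109 = 5 for the blank.
The known cells in row 7 total 89, leaving 114 − 89 = 25 for the blank.
The known cells in column 6 total 91, leaving 114 − 91 = 23 for the blank.
The known cells in row 5 total 139, leaving 114 − 139 = -25 for the blank.

m = -7, q = -25, x = 23, c = 25, b = 5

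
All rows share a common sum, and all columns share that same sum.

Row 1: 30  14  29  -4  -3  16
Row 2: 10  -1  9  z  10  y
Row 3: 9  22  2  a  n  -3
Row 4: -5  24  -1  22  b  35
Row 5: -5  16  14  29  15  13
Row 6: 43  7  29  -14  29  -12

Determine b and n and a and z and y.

Rows 1 and 5 both sum to 82, so that's the common total.
The known cells in row 4 total 75, leaving 82 − 75 = 7 for the blank.
The known cells in column 5 total 58, leaving 82 − 58 = 24 for the blank.
The known cells in column 6 total 49, leaving 82 − 49 = 33 for the blank.
The known cells in row 3 total 54, leaving 82 − 54 = 28 for the blank.
The known cells in row 2 total 61, leaving 82 − 61 = 21 for the blank.

b = 7, n = 24, a = 28, z = 21, y = 33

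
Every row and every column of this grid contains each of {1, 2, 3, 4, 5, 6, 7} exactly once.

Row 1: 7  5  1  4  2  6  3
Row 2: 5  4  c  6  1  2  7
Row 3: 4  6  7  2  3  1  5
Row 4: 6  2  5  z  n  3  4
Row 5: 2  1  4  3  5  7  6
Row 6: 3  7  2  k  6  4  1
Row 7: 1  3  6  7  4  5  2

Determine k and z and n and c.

Cell (6,4): row 6 already has {1, 2, 3, 4, 6, 7} → 5.
Cell (4,4): column 4 already has {2, 3, 4, 5, 6, 7} → 1.
Cell (2,3): row 2 already has {1, 2, 4, 5, 6, 7} → 3.
At (row 4, col 5): row 4 already has {1, 2, 3, 4, 5, 6}, so the value is 7.

k = 5, z = 1, n = 7, c = 3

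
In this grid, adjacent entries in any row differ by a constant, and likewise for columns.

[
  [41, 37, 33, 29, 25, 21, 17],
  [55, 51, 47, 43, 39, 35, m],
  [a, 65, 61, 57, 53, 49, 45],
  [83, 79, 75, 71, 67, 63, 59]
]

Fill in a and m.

Along each row the entries change by -4 per step; down each column they change by 14.
Row 3: from 65 at column 2, stepping by -4 to column 1 gives 69.
Row 2: from 55 at column 1, stepping by -4 to column 7 gives 31.

a = 69, m = 31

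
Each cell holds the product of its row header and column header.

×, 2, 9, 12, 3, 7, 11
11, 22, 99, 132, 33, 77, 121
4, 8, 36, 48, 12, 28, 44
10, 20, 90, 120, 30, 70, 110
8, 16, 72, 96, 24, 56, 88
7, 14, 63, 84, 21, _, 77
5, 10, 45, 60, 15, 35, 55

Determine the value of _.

49

7 × 7 = 49.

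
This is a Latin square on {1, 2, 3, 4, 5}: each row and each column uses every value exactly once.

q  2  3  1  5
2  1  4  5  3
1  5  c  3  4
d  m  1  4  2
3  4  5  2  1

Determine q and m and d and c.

q = 4, m = 3, d = 5, c = 2

For row 4, column 2: column 2 already has {1, 2, 4, 5}; that leaves 3.
At (row 4, col 1): row 4 already has {1, 2, 3, 4}, so the value is 5.
For row 1, column 1: row 1 already has {1, 2, 3, 5}; that leaves 4.
Cell (3,3): row 3 already has {1, 3, 4, 5} → 2.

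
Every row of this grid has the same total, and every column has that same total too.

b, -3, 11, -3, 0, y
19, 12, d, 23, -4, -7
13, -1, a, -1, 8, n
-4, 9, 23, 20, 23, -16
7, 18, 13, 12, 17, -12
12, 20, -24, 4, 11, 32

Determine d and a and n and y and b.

d = 12, a = 20, n = 16, y = 42, b = 8

Rows 4 and 5 both sum to 55, so that's the common total.
The known cells in row 2 total 43, leaving 55 − 43 = 12 for the blank.
The known cells in column 1 total 47, leaving 55 − 47 = 8 for the blank.
The known cells in row 1 total 13, leaving 55 − 13 = 42 for the blank.
The known cells in column 3 total 35, leaving 55 − 35 = 20 for the blank.
The known cells in row 3 total 39, leaving 55 − 39 = 16 for the blank.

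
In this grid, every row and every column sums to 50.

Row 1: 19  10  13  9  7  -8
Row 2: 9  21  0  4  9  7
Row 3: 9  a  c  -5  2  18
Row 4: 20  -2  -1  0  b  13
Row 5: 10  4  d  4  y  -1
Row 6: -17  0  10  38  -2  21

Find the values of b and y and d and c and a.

Column 2: 10 + 21 − 2 + 4 + 0 = 33, so its missing entry is 50 − 33 = 17.
Row 4: 20 − 2 − 1 + 0 + 13 = 30, so its missing entry is 50 − 30 = 20.
Column 5: 7 + 9 + 2 + 20 − 2 = 36, so its missing entry is 50 − 36 = 14.
Row 5: 10 + 4 + 4 + 14 − 1 = 31, so its missing entry is 50 − 31 = 19.
Row 3: 9 + 17 − 5 + 2 + 18 = 41, so its missing entry is 50 − 41 = 9.

b = 20, y = 14, d = 19, c = 9, a = 17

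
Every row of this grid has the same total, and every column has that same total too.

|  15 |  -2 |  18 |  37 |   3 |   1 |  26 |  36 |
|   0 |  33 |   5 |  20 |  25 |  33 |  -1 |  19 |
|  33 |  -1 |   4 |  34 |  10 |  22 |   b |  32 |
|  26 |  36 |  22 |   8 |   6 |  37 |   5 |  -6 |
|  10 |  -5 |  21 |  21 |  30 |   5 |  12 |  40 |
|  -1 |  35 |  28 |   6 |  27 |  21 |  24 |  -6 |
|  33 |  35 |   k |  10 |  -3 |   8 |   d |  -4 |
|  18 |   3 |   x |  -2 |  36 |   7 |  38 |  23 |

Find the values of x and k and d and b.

Rows 1 and 2 both sum to 134, so that's the common total.
Row 3 has 33 − 1 + 4 + 34 + 10 + 22 + 32 = 134; the blank must be 134 − 134 = 0.
Column 7 has 26 − 1 + 0 + 5 + 12 + 24 + 38 = 104; the blank must be 134 − 104 = 30.
Row 7 has 33 + 35 + 10 − 3 + 8 + 30 − 4 = 109; the blank must be 134 − 109 = 25.
Row 8 has 18 + 3 − 2 + 36 + 7 + 38 + 23 = 123; the blank must be 134 − 123 = 11.

x = 11, k = 25, d = 30, b = 0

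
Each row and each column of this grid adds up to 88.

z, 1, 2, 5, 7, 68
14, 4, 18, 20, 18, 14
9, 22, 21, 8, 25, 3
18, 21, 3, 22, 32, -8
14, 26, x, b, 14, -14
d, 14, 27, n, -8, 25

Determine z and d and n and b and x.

The known cells in row 1 total 83, leaving 88 − 83 = 5 for the blank.
The known cells in column 3 total 71, leaving 88 − 71 = 17 for the blank.
The known cells in row 5 total 57, leaving 88 − 57 = 31 for the blank.
The known cells in column 1 total 60, leaving 88 − 60 = 28 for the blank.
The known cells in row 6 total 86, leaving 88 − 86 = 2 for the blank.

z = 5, d = 28, n = 2, b = 31, x = 17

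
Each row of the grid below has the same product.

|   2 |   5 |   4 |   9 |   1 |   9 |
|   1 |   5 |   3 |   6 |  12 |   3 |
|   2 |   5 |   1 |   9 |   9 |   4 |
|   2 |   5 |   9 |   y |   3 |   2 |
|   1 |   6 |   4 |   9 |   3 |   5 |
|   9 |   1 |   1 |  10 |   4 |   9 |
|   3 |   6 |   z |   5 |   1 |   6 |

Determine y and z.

Rows 1 and 2 each multiply to 3240, so every row has product 3240.
Row 4: 2×5×9×3×2 = 540, so the missing entry is 3240 ÷ 540 = 6.
Row 7: 3×6×5×1×6 = 540, so the missing entry is 3240 ÷ 540 = 6.

y = 6, z = 6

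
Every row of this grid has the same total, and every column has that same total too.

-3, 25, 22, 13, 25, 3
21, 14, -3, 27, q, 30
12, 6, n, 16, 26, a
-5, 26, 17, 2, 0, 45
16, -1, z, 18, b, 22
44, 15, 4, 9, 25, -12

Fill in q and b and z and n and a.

Rows 1 and 4 both sum to 85, so that's the common total.
Row 2 has 21 + 14 − 3 + 27 + 30 = 89; the blank must be 85 − 89 = -4.
Column 5 has 25 − 4 + 26 + 0 + 25 = 72; the blank must be 85 − 72 = 13.
Row 5 has 16 − 1 + 18 + 13 + 22 = 68; the blank must be 85 − 68 = 17.
Column 3 has 22 − 3 + 17 + 17 + 4 = 57; the blank must be 85 − 57 = 28.
Row 3 has 12 + 6 + 28 + 16 + 26 = 88; the blank must be 85 − 88 = -3.

q = -4, b = 13, z = 17, n = 28, a = -3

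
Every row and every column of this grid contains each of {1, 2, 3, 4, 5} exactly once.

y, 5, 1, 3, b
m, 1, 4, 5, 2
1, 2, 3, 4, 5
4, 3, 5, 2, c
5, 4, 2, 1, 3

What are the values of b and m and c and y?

b = 4, m = 3, c = 1, y = 2

Cell (2,1): row 2 already has {1, 2, 4, 5} → 3.
For row 4, column 5: row 4 already has {2, 3, 4, 5}; that leaves 1.
Cell (1,5): column 5 already has {1, 2, 3, 5} → 4.
At (row 1, col 1): row 1 already has {1, 3, 4, 5}, so the value is 2.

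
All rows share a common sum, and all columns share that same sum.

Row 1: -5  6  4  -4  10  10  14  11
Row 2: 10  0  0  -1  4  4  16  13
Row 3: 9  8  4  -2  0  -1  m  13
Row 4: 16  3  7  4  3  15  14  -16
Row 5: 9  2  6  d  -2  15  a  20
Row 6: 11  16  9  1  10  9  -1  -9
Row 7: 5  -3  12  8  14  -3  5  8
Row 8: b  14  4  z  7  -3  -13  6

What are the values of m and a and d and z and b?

m = 15, a = -4, d = 0, z = 40, b = -9

Rows 1 and 2 both sum to 46, so that's the common total.
The known cells in column 1 total 55, leaving 46 − 55 = -9 for the blank.
The known cells in row 8 total 6, leaving 46 − 6 = 40 for the blank.
The known cells in column 4 total 46, leaving 46 − 46 = 0 for the blank.
The known cells in row 5 total 50, leaving 46 − 50 = -4 for the blank.
The known cells in row 3 total 31, leaving 46 − 31 = 15 for the blank.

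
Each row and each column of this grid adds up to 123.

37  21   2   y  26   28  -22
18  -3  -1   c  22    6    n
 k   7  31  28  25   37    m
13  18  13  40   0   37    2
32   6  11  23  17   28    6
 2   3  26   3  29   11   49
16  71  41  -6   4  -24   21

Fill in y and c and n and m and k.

The known cells in row 1 total 92, leaving 123 − 92 = 31 for the blank.
The known cells in column 1 total 118, leaving 123 − 118 = 5 for the blank.
The known cells in row 3 total 133, leaving 123 − 133 = -10 for the blank.
The known cells in column 7 total 46, leaving 123 − 46 = 77 for the blank.
The known cells in row 2 total 119, leaving 123 − 119 = 4 for the blank.

y = 31, c = 4, n = 77, m = -10, k = 5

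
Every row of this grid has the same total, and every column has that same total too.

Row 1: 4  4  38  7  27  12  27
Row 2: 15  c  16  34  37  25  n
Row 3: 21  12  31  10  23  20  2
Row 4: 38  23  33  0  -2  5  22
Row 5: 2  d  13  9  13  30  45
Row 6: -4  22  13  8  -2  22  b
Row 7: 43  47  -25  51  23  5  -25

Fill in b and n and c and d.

b = 60, n = -12, c = 4, d = 7

Rows 1 and 3 both sum to 119, so that's the common total.
The known cells in row 5 total 112, leaving 119 − 112 = 7 for the blank.
The known cells in column 2 total 115, leaving 119 − 115 = 4 for the blank.
The known cells in row 2 total 131, leaving 119 − 131 = -12 for the blank.
The known cells in row 6 total 59, leaving 119 − 59 = 60 for the blank.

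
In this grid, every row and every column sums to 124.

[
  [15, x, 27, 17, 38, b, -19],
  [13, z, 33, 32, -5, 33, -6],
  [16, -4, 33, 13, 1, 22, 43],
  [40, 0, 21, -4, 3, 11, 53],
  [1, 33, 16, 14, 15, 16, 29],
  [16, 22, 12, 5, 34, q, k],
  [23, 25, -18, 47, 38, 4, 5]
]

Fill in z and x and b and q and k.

z = 24, x = 24, b = 22, q = 16, k = 19

Row 2: 13 + 33 + 32 − 5 + 33 − 6 = 100, so its missing entry is 124 − 100 = 24.
Column 2: 24 − 4 + 0 + 33 + 22 + 25 = 100, so its missing entry is 124 − 100 = 24.
Column 7: -19 − 6 + 43 + 53 + 29 + 5 = 105, so its missing entry is 124 − 105 = 19.
Row 6: 16 + 22 + 12 + 5 + 34 + 19 = 108, so its missing entry is 124 − 108 = 16.
Row 1: 15 + 24 + 27 + 17 + 38 − 19 = 102, so its missing entry is 124 − 102 = 22.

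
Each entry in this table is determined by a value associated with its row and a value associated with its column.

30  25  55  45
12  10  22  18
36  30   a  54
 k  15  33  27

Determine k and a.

Each row is a constant multiple of every other row — this is a multiplication table with the headers hidden.
Row 4 is 15/25 = 3/5 times row 1, so its entry in column 1 is 30 × 3/5 = 18.
Row 3 is 30/25 = 6/5 times row 1, so its entry in column 3 is 55 × 6/5 = 66.

k = 18, a = 66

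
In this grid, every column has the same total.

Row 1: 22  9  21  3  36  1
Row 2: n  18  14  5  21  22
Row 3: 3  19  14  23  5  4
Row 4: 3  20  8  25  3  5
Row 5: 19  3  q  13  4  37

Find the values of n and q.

n = 22, q = 12

The complete columns each total 69.
Column 1 is missing 69 − 47 = 22 (since 22 + 3 + 3 + 19 = 47).
Column 3 is missing 69 − 57 = 12 (since 21 + 14 + 14 + 8 = 57).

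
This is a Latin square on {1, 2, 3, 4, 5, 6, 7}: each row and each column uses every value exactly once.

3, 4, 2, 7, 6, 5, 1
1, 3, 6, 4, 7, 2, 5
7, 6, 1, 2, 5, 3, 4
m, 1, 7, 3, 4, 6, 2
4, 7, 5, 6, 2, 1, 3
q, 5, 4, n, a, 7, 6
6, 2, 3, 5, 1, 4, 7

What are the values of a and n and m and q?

a = 3, n = 1, m = 5, q = 2

Cell (6,4): column 4 already has {2, 3, 4, 5, 6, 7} → 1.
For row 6, column 5: column 5 already has {1, 2, 4, 5, 6, 7}; that leaves 3.
At (row 6, col 1): row 6 already has {1, 3, 4, 5, 6, 7}, so the value is 2.
At (row 4, col 1): row 4 already has {1, 2, 3, 4, 6, 7}, so the value is 5.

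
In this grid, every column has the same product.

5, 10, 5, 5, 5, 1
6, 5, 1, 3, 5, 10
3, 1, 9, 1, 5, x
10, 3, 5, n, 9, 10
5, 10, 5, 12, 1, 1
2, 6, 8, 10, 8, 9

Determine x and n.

Columns 2 and 3 each multiply to 9000, so every column has product 9000.
Column 6: 1×10×10×1×9 = 900, so the missing entry is 9000 ÷ 900 = 10.
Column 4: 5×3×1×12×10 = 1800, so the missing entry is 9000 ÷ 1800 = 5.

x = 10, n = 5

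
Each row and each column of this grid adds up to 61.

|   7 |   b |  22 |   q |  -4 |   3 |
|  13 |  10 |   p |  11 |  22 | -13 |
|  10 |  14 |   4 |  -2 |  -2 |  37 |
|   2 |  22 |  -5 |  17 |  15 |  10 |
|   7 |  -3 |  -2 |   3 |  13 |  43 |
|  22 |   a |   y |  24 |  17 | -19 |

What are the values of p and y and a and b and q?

The known cells in row 2 total 43, leaving 61 − 43 = 18 for the blank.
The known cells in column 4 total 53, leaving 61 − 53 = 8 for the blank.
The known cells in row 1 total 36, leaving 61 − 36 = 25 for the blank.
The known cells in column 2 total 68, leaving 61 − 68 = -7 for the blank.
The known cells in row 6 total 37, leaving 61 − 37 = 24 for the blank.

p = 18, y = 24, a = -7, b = 25, q = 8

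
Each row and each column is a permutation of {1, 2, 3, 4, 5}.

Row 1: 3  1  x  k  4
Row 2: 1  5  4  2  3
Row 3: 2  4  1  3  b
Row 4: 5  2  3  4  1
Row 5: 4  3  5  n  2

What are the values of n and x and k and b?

At (row 1, col 3): column 3 already has {1, 3, 4, 5}, so the value is 2.
For row 1, column 4: row 1 already has {1, 2, 3, 4}; that leaves 5.
Cell (3,5): row 3 already has {1, 2, 3, 4} → 5.
At (row 5, col 4): row 5 already has {2, 3, 4, 5}, so the value is 1.

n = 1, x = 2, k = 5, b = 5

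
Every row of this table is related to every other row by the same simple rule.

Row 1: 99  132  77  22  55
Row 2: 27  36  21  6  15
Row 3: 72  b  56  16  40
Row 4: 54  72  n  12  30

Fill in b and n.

b = 96, n = 42

Each row is a constant multiple of every other row — this is a multiplication table with the headers hidden.
Row 3 is 40/55 = 8/11 times row 1, so its entry in column 2 is 132 × 8/11 = 96.
Row 4 is 30/55 = 6/11 times row 1, so its entry in column 3 is 77 × 6/11 = 42.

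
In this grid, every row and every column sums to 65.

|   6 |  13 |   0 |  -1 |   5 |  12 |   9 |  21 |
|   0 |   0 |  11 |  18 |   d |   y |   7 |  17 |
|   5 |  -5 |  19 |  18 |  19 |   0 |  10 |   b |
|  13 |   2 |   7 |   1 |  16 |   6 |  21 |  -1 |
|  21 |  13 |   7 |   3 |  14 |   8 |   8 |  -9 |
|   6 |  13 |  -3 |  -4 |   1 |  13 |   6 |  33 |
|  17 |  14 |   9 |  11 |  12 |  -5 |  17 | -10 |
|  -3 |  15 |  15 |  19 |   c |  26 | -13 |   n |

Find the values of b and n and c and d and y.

The known cells in row 3 total 66, leaving 65 − 66 = -1 for the blank.
The known cells in column 8 total 50, leaving 65 − 50 = 15 for the blank.
The known cells in row 8 total 74, leaving 65 − 74 = -9 for the blank.
The known cells in column 6 total 60, leaving 65 − 60 = 5 for the blank.
The known cells in row 2 total 58, leaving 65 − 58 = 7 for the blank.

b = -1, n = 15, c = -9, d = 7, y = 5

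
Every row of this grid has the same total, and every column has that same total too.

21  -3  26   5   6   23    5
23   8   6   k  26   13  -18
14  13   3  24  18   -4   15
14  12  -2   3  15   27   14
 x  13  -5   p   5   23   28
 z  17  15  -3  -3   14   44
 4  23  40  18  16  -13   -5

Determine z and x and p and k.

z = -1, x = 8, p = 11, k = 25

Rows 1 and 3 both sum to 83, so that's the common total.
The known cells in row 2 total 58, leaving 83 − 58 = 25 for the blank.
The known cells in row 6 total 84, leaving 83 − 84 = -1 for the blank.
The known cells in column 1 total 75, leaving 83 − 75 = 8 for the blank.
The known cells in row 5 total 72, leaving 83 − 72 = 11 for the blank.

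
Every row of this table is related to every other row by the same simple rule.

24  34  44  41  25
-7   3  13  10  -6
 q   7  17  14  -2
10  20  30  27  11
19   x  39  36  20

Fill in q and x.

The difference between any two rows is the same in every column — this is an addition table with the headers hidden.
Row 3 minus row 1 is 17 − 44 = -27, so its entry in column 1 is 24 + (-27) = -3.
Row 5 minus row 1 is 39 − 44 = -5, so its entry in column 2 is 34 + (-5) = 29.

q = -3, x = 29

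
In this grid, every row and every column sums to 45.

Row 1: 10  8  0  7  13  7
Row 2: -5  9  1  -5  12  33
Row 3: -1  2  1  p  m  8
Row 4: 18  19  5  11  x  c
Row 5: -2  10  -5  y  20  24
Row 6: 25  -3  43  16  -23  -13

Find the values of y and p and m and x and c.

y = -2, p = 18, m = 17, x = 6, c = -14

Row 5 has -2 + 10 − 5 + 20 + 24 = 47; the blank must be 45 − 47 = -2.
Column 4 has 7 − 5 + 11 − 2 + 16 = 27; the blank must be 45 − 27 = 18.
Row 3 has -1 + 2 + 1 + 18 + 8 = 28; the blank must be 45 − 28 = 17.
Column 5 has 13 + 12 + 17 + 20 − 23 = 39; the blank must be 45 − 39 = 6.
Row 4 has 18 + 19 + 5 + 11 + 6 = 59; the blank must be 45 − 59 = -14.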